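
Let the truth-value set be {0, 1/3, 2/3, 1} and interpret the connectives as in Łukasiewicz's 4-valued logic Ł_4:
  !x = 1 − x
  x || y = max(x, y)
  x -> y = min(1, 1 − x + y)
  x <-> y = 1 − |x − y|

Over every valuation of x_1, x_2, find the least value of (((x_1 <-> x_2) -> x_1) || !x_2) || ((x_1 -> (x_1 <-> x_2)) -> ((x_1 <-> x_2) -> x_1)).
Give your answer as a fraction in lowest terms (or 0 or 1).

Take x_1 = 0, x_2 = 1/3:
x_1 <-> x_2 = 0 <-> 1/3 = 2/3
(x_1 <-> x_2) -> x_1 = 2/3 -> 0 = 1/3
!x_2 = !1/3 = 2/3
((x_1 <-> x_2) -> x_1) || !x_2 = 1/3 || 2/3 = 2/3
x_1 <-> x_2 = 0 <-> 1/3 = 2/3
x_1 -> (x_1 <-> x_2) = 0 -> 2/3 = 1
x_1 <-> x_2 = 0 <-> 1/3 = 2/3
(x_1 <-> x_2) -> x_1 = 2/3 -> 0 = 1/3
(x_1 -> (x_1 <-> x_2)) -> ((x_1 <-> x_2) -> x_1) = 1 -> 1/3 = 1/3
(((x_1 <-> x_2) -> x_1) || !x_2) || ((x_1 -> (x_1 <-> x_2)) -> ((x_1 <-> x_2) -> x_1)) = 2/3 || 1/3 = 2/3
No assignment yields a value below 2/3, so this is the minimum.

2/3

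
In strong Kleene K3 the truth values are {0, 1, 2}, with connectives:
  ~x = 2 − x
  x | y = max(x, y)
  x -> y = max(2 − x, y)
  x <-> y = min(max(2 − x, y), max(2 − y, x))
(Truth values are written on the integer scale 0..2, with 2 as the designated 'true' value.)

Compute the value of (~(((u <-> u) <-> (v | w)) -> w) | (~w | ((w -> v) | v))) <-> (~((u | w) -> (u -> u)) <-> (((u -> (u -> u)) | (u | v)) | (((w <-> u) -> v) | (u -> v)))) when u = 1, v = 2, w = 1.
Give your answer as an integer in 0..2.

u <-> u = 1 <-> 1 = 1
v | w = 2 | 1 = 2
(u <-> u) <-> (v | w) = 1 <-> 2 = 1
((u <-> u) <-> (v | w)) -> w = 1 -> 1 = 1
~(((u <-> u) <-> (v | w)) -> w) = ~1 = 1
~w = ~1 = 1
w -> v = 1 -> 2 = 2
(w -> v) | v = 2 | 2 = 2
~w | ((w -> v) | v) = 1 | 2 = 2
~(((u <-> u) <-> (v | w)) -> w) | (~w | ((w -> v) | v)) = 1 | 2 = 2
u | w = 1 | 1 = 1
u -> u = 1 -> 1 = 1
(u | w) -> (u -> u) = 1 -> 1 = 1
~((u | w) -> (u -> u)) = ~1 = 1
u -> u = 1 -> 1 = 1
u -> (u -> u) = 1 -> 1 = 1
u | v = 1 | 2 = 2
(u -> (u -> u)) | (u | v) = 1 | 2 = 2
w <-> u = 1 <-> 1 = 1
(w <-> u) -> v = 1 -> 2 = 2
u -> v = 1 -> 2 = 2
((w <-> u) -> v) | (u -> v) = 2 | 2 = 2
((u -> (u -> u)) | (u | v)) | (((w <-> u) -> v) | (u -> v)) = 2 | 2 = 2
~((u | w) -> (u -> u)) <-> (((u -> (u -> u)) | (u | v)) | (((w <-> u) -> v) | (u -> v))) = 1 <-> 2 = 1
(~(((u <-> u) <-> (v | w)) -> w) | (~w | ((w -> v) | v))) <-> (~((u | w) -> (u -> u)) <-> (((u -> (u -> u)) | (u | v)) | (((w <-> u) -> v) | (u -> v)))) = 2 <-> 1 = 1

1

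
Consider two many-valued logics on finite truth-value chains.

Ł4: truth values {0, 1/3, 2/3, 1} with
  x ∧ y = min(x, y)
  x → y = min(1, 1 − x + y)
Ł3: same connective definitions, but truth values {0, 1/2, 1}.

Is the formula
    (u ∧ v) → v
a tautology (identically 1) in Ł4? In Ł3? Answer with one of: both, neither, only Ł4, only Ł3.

In Ł4: every assignment gives 1 — tautology.
In Ł3: every assignment gives 1 — tautology.

both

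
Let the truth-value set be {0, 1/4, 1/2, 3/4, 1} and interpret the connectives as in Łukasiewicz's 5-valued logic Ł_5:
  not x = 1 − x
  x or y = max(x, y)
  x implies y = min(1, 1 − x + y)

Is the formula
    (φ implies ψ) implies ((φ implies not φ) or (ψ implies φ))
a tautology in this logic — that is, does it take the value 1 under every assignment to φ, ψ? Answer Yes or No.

Counterexample: take φ = 3/4, ψ = 1.
φ implies ψ = 3/4 implies 1 = 1
not φ = not 3/4 = 1/4
φ implies not φ = 3/4 implies 1/4 = 1/2
ψ implies φ = 1 implies 3/4 = 3/4
(φ implies not φ) or (ψ implies φ) = 1/2 or 3/4 = 3/4
(φ implies ψ) implies ((φ implies not φ) or (ψ implies φ)) = 1 implies 3/4 = 3/4
This gives 3/4 ≠ 1.

No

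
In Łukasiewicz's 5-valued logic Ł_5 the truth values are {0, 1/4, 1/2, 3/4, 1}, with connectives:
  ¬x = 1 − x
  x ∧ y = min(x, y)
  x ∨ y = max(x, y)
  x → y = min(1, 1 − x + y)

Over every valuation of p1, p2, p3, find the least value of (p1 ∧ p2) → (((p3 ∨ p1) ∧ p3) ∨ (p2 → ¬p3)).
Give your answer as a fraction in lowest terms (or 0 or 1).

Take p1 = 1, p2 = 1, p3 = 1/2:
p1 ∧ p2 = 1 ∧ 1 = 1
p3 ∨ p1 = 1/2 ∨ 1 = 1
(p3 ∨ p1) ∧ p3 = 1 ∧ 1/2 = 1/2
¬p3 = ¬1/2 = 1/2
p2 → ¬p3 = 1 → 1/2 = 1/2
((p3 ∨ p1) ∧ p3) ∨ (p2 → ¬p3) = 1/2 ∨ 1/2 = 1/2
(p1 ∧ p2) → (((p3 ∨ p1) ∧ p3) ∨ (p2 → ¬p3)) = 1 → 1/2 = 1/2
No assignment yields a value below 1/2, so this is the minimum.

1/2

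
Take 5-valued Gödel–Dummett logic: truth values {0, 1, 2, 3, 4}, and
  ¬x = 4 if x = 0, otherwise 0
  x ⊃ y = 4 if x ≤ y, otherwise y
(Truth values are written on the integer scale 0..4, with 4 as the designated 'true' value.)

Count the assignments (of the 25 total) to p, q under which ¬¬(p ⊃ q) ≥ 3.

21

value 4: 21 assignments (counts)
value 0: 4 assignments
So 21 of the 25 assignments meet the threshold.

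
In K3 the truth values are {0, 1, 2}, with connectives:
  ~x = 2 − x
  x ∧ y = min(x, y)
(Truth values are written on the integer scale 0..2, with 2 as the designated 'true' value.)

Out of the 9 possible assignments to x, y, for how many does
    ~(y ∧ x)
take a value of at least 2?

x = 0, y = 0 ↦ 2  ≥
x = 0, y = 1 ↦ 2  ≥
x = 0, y = 2 ↦ 2  ≥
x = 1, y = 0 ↦ 2  ≥
x = 1, y = 1 ↦ 1  <
x = 1, y = 2 ↦ 1  <
x = 2, y = 0 ↦ 2  ≥
x = 2, y = 1 ↦ 1  <
x = 2, y = 2 ↦ 0  <
So 5 of the 9 assignments meet the threshold.

5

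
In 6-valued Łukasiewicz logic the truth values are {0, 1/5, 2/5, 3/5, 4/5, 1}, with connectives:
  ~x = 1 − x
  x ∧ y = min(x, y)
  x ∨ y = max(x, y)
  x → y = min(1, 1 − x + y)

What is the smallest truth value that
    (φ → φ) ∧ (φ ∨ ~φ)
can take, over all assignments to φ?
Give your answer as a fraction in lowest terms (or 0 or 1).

3/5

Take φ = 2/5:
φ → φ = 2/5 → 2/5 = 1
~φ = ~2/5 = 3/5
φ ∨ ~φ = 2/5 ∨ 3/5 = 3/5
(φ → φ) ∧ (φ ∨ ~φ) = 1 ∧ 3/5 = 3/5
No assignment yields a value below 3/5, so this is the minimum.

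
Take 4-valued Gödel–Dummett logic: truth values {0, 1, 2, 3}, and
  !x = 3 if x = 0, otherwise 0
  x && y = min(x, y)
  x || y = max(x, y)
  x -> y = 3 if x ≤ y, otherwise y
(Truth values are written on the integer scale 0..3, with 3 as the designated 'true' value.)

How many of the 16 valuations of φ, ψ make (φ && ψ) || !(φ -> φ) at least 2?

4

φ = 0, ψ = 0 ↦ 0  <
φ = 0, ψ = 1 ↦ 0  <
φ = 0, ψ = 2 ↦ 0  <
φ = 0, ψ = 3 ↦ 0  <
φ = 1, ψ = 0 ↦ 0  <
φ = 1, ψ = 1 ↦ 1  <
φ = 1, ψ = 2 ↦ 1  <
φ = 1, ψ = 3 ↦ 1  <
φ = 2, ψ = 0 ↦ 0  <
φ = 2, ψ = 1 ↦ 1  <
φ = 2, ψ = 2 ↦ 2  ≥
φ = 2, ψ = 3 ↦ 2  ≥
φ = 3, ψ = 0 ↦ 0  <
φ = 3, ψ = 1 ↦ 1  <
φ = 3, ψ = 2 ↦ 2  ≥
φ = 3, ψ = 3 ↦ 3  ≥
So 4 of the 16 assignments meet the threshold.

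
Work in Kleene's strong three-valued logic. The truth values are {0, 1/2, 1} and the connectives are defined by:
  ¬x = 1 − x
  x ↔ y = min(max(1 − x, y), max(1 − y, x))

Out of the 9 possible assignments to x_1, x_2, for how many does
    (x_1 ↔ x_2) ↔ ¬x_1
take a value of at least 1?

2

x_1 = 0, x_2 = 0 ↦ 1  ≥
x_1 = 0, x_2 = 1/2 ↦ 1/2  <
x_1 = 0, x_2 = 1 ↦ 0  <
x_1 = 1/2, x_2 = 0 ↦ 1/2  <
x_1 = 1/2, x_2 = 1/2 ↦ 1/2  <
x_1 = 1/2, x_2 = 1 ↦ 1/2  <
x_1 = 1, x_2 = 0 ↦ 1  ≥
x_1 = 1, x_2 = 1/2 ↦ 1/2  <
x_1 = 1, x_2 = 1 ↦ 0  <
So 2 of the 9 assignments meet the threshold.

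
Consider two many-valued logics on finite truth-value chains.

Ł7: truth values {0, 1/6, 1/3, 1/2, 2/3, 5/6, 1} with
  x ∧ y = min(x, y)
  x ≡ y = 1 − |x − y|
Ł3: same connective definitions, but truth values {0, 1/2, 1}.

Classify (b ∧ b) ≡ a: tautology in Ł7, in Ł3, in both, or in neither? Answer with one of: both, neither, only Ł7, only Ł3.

neither

In Ł7: at a = 0, b = 1/6 the value is 5/6 — not a tautology.
In Ł3: at a = 0, b = 1/2 the value is 1/2 — not a tautology.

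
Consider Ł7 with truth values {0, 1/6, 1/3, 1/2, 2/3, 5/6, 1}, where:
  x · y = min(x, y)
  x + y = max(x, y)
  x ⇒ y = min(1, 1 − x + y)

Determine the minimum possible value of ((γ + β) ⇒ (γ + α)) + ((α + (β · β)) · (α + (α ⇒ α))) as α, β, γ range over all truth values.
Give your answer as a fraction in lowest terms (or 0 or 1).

Take α = 0, β = 1/2, γ = 0:
γ + β = 0 + 1/2 = 1/2
γ + α = 0 + 0 = 0
(γ + β) ⇒ (γ + α) = 1/2 ⇒ 0 = 1/2
β · β = 1/2 · 1/2 = 1/2
α + (β · β) = 0 + 1/2 = 1/2
α ⇒ α = 0 ⇒ 0 = 1
α + (α ⇒ α) = 0 + 1 = 1
(α + (β · β)) · (α + (α ⇒ α)) = 1/2 · 1 = 1/2
((γ + β) ⇒ (γ + α)) + ((α + (β · β)) · (α + (α ⇒ α))) = 1/2 + 1/2 = 1/2
No assignment yields a value below 1/2, so this is the minimum.

1/2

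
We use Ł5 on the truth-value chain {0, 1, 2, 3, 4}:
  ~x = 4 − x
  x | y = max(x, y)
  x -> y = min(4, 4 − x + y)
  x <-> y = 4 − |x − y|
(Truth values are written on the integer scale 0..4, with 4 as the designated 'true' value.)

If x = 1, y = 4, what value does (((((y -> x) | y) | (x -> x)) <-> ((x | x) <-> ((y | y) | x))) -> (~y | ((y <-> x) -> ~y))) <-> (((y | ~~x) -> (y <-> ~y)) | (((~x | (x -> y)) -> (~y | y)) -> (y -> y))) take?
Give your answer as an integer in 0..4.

4

y -> x = 4 -> 1 = 1
(y -> x) | y = 1 | 4 = 4
x -> x = 1 -> 1 = 4
((y -> x) | y) | (x -> x) = 4 | 4 = 4
x | x = 1 | 1 = 1
y | y = 4 | 4 = 4
(y | y) | x = 4 | 1 = 4
(x | x) <-> ((y | y) | x) = 1 <-> 4 = 1
(((y -> x) | y) | (x -> x)) <-> ((x | x) <-> ((y | y) | x)) = 4 <-> 1 = 1
~y = ~4 = 0
y <-> x = 4 <-> 1 = 1
~y = ~4 = 0
(y <-> x) -> ~y = 1 -> 0 = 3
~y | ((y <-> x) -> ~y) = 0 | 3 = 3
((((y -> x) | y) | (x -> x)) <-> ((x | x) <-> ((y | y) | x))) -> (~y | ((y <-> x) -> ~y)) = 1 -> 3 = 4
~x = ~1 = 3
~~x = ~3 = 1
y | ~~x = 4 | 1 = 4
~y = ~4 = 0
y <-> ~y = 4 <-> 0 = 0
(y | ~~x) -> (y <-> ~y) = 4 -> 0 = 0
~x = ~1 = 3
x -> y = 1 -> 4 = 4
~x | (x -> y) = 3 | 4 = 4
~y = ~4 = 0
~y | y = 0 | 4 = 4
(~x | (x -> y)) -> (~y | y) = 4 -> 4 = 4
y -> y = 4 -> 4 = 4
((~x | (x -> y)) -> (~y | y)) -> (y -> y) = 4 -> 4 = 4
((y | ~~x) -> (y <-> ~y)) | (((~x | (x -> y)) -> (~y | y)) -> (y -> y)) = 0 | 4 = 4
(((((y -> x) | y) | (x -> x)) <-> ((x | x) <-> ((y | y) | x))) -> (~y | ((y <-> x) -> ~y))) <-> (((y | ~~x) -> (y <-> ~y)) | (((~x | (x -> y)) -> (~y | y)) -> (y -> y))) = 4 <-> 4 = 4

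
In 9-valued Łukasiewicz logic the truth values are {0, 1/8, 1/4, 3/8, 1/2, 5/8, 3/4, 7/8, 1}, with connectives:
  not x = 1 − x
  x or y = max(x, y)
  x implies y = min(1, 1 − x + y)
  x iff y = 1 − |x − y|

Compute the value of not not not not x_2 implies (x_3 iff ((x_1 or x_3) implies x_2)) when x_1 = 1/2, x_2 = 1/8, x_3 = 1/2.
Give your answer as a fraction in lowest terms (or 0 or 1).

1

not x_2 = not 1/8 = 7/8
not not x_2 = not 7/8 = 1/8
not not not x_2 = not 1/8 = 7/8
not not not not x_2 = not 7/8 = 1/8
x_1 or x_3 = 1/2 or 1/2 = 1/2
(x_1 or x_3) implies x_2 = 1/2 implies 1/8 = 5/8
x_3 iff ((x_1 or x_3) implies x_2) = 1/2 iff 5/8 = 7/8
not not not not x_2 implies (x_3 iff ((x_1 or x_3) implies x_2)) = 1/8 implies 7/8 = 1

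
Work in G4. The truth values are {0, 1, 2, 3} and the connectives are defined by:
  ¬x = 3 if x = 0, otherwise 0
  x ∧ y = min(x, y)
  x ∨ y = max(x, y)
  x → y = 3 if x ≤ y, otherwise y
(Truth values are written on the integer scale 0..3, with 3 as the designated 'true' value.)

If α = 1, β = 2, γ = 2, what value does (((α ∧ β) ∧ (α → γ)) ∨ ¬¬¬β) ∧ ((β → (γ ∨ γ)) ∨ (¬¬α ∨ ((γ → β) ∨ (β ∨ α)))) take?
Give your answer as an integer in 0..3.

1

α ∧ β = 1 ∧ 2 = 1
α → γ = 1 → 2 = 3
(α ∧ β) ∧ (α → γ) = 1 ∧ 3 = 1
¬β = ¬2 = 0
¬¬β = ¬0 = 3
¬¬¬β = ¬3 = 0
((α ∧ β) ∧ (α → γ)) ∨ ¬¬¬β = 1 ∨ 0 = 1
γ ∨ γ = 2 ∨ 2 = 2
β → (γ ∨ γ) = 2 → 2 = 3
¬α = ¬1 = 0
¬¬α = ¬0 = 3
γ → β = 2 → 2 = 3
β ∨ α = 2 ∨ 1 = 2
(γ → β) ∨ (β ∨ α) = 3 ∨ 2 = 3
¬¬α ∨ ((γ → β) ∨ (β ∨ α)) = 3 ∨ 3 = 3
(β → (γ ∨ γ)) ∨ (¬¬α ∨ ((γ → β) ∨ (β ∨ α))) = 3 ∨ 3 = 3
(((α ∧ β) ∧ (α → γ)) ∨ ¬¬¬β) ∧ ((β → (γ ∨ γ)) ∨ (¬¬α ∨ ((γ → β) ∨ (β ∨ α)))) = 1 ∧ 3 = 1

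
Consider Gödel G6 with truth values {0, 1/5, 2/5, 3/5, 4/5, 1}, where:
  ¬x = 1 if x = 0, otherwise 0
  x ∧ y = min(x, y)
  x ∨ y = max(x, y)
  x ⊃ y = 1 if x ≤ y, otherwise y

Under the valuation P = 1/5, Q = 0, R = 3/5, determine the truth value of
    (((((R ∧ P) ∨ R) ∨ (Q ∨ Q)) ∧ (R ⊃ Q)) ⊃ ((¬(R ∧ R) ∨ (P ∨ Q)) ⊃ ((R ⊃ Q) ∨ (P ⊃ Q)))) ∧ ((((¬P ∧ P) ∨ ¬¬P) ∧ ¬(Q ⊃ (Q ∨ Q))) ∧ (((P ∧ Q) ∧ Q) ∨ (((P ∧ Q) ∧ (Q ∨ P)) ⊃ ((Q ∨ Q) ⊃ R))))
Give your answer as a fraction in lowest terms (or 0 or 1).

0

R ∧ P = 3/5 ∧ 1/5 = 1/5
(R ∧ P) ∨ R = 1/5 ∨ 3/5 = 3/5
Q ∨ Q = 0 ∨ 0 = 0
((R ∧ P) ∨ R) ∨ (Q ∨ Q) = 3/5 ∨ 0 = 3/5
R ⊃ Q = 3/5 ⊃ 0 = 0
(((R ∧ P) ∨ R) ∨ (Q ∨ Q)) ∧ (R ⊃ Q) = 3/5 ∧ 0 = 0
R ∧ R = 3/5 ∧ 3/5 = 3/5
¬(R ∧ R) = ¬3/5 = 0
P ∨ Q = 1/5 ∨ 0 = 1/5
¬(R ∧ R) ∨ (P ∨ Q) = 0 ∨ 1/5 = 1/5
R ⊃ Q = 3/5 ⊃ 0 = 0
P ⊃ Q = 1/5 ⊃ 0 = 0
(R ⊃ Q) ∨ (P ⊃ Q) = 0 ∨ 0 = 0
(¬(R ∧ R) ∨ (P ∨ Q)) ⊃ ((R ⊃ Q) ∨ (P ⊃ Q)) = 1/5 ⊃ 0 = 0
((((R ∧ P) ∨ R) ∨ (Q ∨ Q)) ∧ (R ⊃ Q)) ⊃ ((¬(R ∧ R) ∨ (P ∨ Q)) ⊃ ((R ⊃ Q) ∨ (P ⊃ Q))) = 0 ⊃ 0 = 1
¬P = ¬1/5 = 0
¬P ∧ P = 0 ∧ 1/5 = 0
¬P = ¬1/5 = 0
¬¬P = ¬0 = 1
(¬P ∧ P) ∨ ¬¬P = 0 ∨ 1 = 1
Q ∨ Q = 0 ∨ 0 = 0
Q ⊃ (Q ∨ Q) = 0 ⊃ 0 = 1
¬(Q ⊃ (Q ∨ Q)) = ¬1 = 0
((¬P ∧ P) ∨ ¬¬P) ∧ ¬(Q ⊃ (Q ∨ Q)) = 1 ∧ 0 = 0
P ∧ Q = 1/5 ∧ 0 = 0
(P ∧ Q) ∧ Q = 0 ∧ 0 = 0
P ∧ Q = 1/5 ∧ 0 = 0
Q ∨ P = 0 ∨ 1/5 = 1/5
(P ∧ Q) ∧ (Q ∨ P) = 0 ∧ 1/5 = 0
Q ∨ Q = 0 ∨ 0 = 0
(Q ∨ Q) ⊃ R = 0 ⊃ 3/5 = 1
((P ∧ Q) ∧ (Q ∨ P)) ⊃ ((Q ∨ Q) ⊃ R) = 0 ⊃ 1 = 1
((P ∧ Q) ∧ Q) ∨ (((P ∧ Q) ∧ (Q ∨ P)) ⊃ ((Q ∨ Q) ⊃ R)) = 0 ∨ 1 = 1
(((¬P ∧ P) ∨ ¬¬P) ∧ ¬(Q ⊃ (Q ∨ Q))) ∧ (((P ∧ Q) ∧ Q) ∨ (((P ∧ Q) ∧ (Q ∨ P)) ⊃ ((Q ∨ Q) ⊃ R))) = 0 ∧ 1 = 0
(((((R ∧ P) ∨ R) ∨ (Q ∨ Q)) ∧ (R ⊃ Q)) ⊃ ((¬(R ∧ R) ∨ (P ∨ Q)) ⊃ ((R ⊃ Q) ∨ (P ⊃ Q)))) ∧ ((((¬P ∧ P) ∨ ¬¬P) ∧ ¬(Q ⊃ (Q ∨ Q))) ∧ (((P ∧ Q) ∧ Q) ∨ (((P ∧ Q) ∧ (Q ∨ P)) ⊃ ((Q ∨ Q) ⊃ R)))) = 1 ∧ 0 = 0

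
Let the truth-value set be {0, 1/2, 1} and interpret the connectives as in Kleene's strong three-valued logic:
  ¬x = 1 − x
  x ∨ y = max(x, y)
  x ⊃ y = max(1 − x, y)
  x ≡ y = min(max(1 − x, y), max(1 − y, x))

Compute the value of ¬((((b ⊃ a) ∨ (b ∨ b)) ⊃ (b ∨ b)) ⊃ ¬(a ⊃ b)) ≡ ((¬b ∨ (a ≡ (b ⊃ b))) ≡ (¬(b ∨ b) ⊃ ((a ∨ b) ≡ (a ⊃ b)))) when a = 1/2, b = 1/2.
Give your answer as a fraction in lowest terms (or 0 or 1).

b ⊃ a = 1/2 ⊃ 1/2 = 1/2
b ∨ b = 1/2 ∨ 1/2 = 1/2
(b ⊃ a) ∨ (b ∨ b) = 1/2 ∨ 1/2 = 1/2
b ∨ b = 1/2 ∨ 1/2 = 1/2
((b ⊃ a) ∨ (b ∨ b)) ⊃ (b ∨ b) = 1/2 ⊃ 1/2 = 1/2
a ⊃ b = 1/2 ⊃ 1/2 = 1/2
¬(a ⊃ b) = ¬1/2 = 1/2
(((b ⊃ a) ∨ (b ∨ b)) ⊃ (b ∨ b)) ⊃ ¬(a ⊃ b) = 1/2 ⊃ 1/2 = 1/2
¬((((b ⊃ a) ∨ (b ∨ b)) ⊃ (b ∨ b)) ⊃ ¬(a ⊃ b)) = ¬1/2 = 1/2
¬b = ¬1/2 = 1/2
b ⊃ b = 1/2 ⊃ 1/2 = 1/2
a ≡ (b ⊃ b) = 1/2 ≡ 1/2 = 1/2
¬b ∨ (a ≡ (b ⊃ b)) = 1/2 ∨ 1/2 = 1/2
b ∨ b = 1/2 ∨ 1/2 = 1/2
¬(b ∨ b) = ¬1/2 = 1/2
a ∨ b = 1/2 ∨ 1/2 = 1/2
a ⊃ b = 1/2 ⊃ 1/2 = 1/2
(a ∨ b) ≡ (a ⊃ b) = 1/2 ≡ 1/2 = 1/2
¬(b ∨ b) ⊃ ((a ∨ b) ≡ (a ⊃ b)) = 1/2 ⊃ 1/2 = 1/2
(¬b ∨ (a ≡ (b ⊃ b))) ≡ (¬(b ∨ b) ⊃ ((a ∨ b) ≡ (a ⊃ b))) = 1/2 ≡ 1/2 = 1/2
¬((((b ⊃ a) ∨ (b ∨ b)) ⊃ (b ∨ b)) ⊃ ¬(a ⊃ b)) ≡ ((¬b ∨ (a ≡ (b ⊃ b))) ≡ (¬(b ∨ b) ⊃ ((a ∨ b) ≡ (a ⊃ b)))) = 1/2 ≡ 1/2 = 1/2

1/2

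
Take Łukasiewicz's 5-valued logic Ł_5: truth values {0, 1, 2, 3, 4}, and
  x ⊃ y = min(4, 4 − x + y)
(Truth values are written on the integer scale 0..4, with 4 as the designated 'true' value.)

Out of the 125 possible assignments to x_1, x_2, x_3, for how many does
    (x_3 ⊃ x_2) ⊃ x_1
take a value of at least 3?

69

value 4: 45 assignments (counts)
value 3: 24 assignments (counts)
value 2: 22 assignments
value 1: 19 assignments
value 0: 15 assignments
So 69 of the 125 assignments meet the threshold.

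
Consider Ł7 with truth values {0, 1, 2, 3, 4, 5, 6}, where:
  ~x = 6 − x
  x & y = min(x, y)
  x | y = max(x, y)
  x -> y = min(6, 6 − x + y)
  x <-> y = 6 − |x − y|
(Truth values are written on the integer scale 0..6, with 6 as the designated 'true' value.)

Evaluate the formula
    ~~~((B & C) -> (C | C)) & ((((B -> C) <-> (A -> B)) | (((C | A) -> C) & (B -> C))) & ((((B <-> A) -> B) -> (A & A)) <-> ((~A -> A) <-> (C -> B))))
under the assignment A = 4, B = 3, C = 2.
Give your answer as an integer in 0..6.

0

B & C = 3 & 2 = 2
C | C = 2 | 2 = 2
(B & C) -> (C | C) = 2 -> 2 = 6
~((B & C) -> (C | C)) = ~6 = 0
~~((B & C) -> (C | C)) = ~0 = 6
~~~((B & C) -> (C | C)) = ~6 = 0
B -> C = 3 -> 2 = 5
A -> B = 4 -> 3 = 5
(B -> C) <-> (A -> B) = 5 <-> 5 = 6
C | A = 2 | 4 = 4
(C | A) -> C = 4 -> 2 = 4
B -> C = 3 -> 2 = 5
((C | A) -> C) & (B -> C) = 4 & 5 = 4
((B -> C) <-> (A -> B)) | (((C | A) -> C) & (B -> C)) = 6 | 4 = 6
B <-> A = 3 <-> 4 = 5
(B <-> A) -> B = 5 -> 3 = 4
A & A = 4 & 4 = 4
((B <-> A) -> B) -> (A & A) = 4 -> 4 = 6
~A = ~4 = 2
~A -> A = 2 -> 4 = 6
C -> B = 2 -> 3 = 6
(~A -> A) <-> (C -> B) = 6 <-> 6 = 6
(((B <-> A) -> B) -> (A & A)) <-> ((~A -> A) <-> (C -> B)) = 6 <-> 6 = 6
(((B -> C) <-> (A -> B)) | (((C | A) -> C) & (B -> C))) & ((((B <-> A) -> B) -> (A & A)) <-> ((~A -> A) <-> (C -> B))) = 6 & 6 = 6
~~~((B & C) -> (C | C)) & ((((B -> C) <-> (A -> B)) | (((C | A) -> C) & (B -> C))) & ((((B <-> A) -> B) -> (A & A)) <-> ((~A -> A) <-> (C -> B)))) = 0 & 6 = 0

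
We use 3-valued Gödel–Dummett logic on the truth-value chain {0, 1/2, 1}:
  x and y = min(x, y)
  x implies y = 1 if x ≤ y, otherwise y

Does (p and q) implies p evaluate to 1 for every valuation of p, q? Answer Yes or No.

Yes

p = 0, q = 0 ↦ 1
p = 0, q = 1/2 ↦ 1
p = 0, q = 1 ↦ 1
p = 1/2, q = 0 ↦ 1
p = 1/2, q = 1/2 ↦ 1
p = 1/2, q = 1 ↦ 1
p = 1, q = 0 ↦ 1
p = 1, q = 1/2 ↦ 1
p = 1, q = 1 ↦ 1
Every assignment gives a value ≥ 1.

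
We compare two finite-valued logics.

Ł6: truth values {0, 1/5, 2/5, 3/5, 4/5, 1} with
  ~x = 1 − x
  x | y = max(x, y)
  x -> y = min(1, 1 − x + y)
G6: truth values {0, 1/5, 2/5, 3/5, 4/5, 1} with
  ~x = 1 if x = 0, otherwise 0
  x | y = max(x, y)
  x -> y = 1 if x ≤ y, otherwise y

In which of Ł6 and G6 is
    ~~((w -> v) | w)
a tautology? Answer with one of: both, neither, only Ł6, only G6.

only G6

In Ł6: at v = 0, w = 1/5 the value is 4/5 — not a tautology.
In G6: every assignment gives 1 — tautology.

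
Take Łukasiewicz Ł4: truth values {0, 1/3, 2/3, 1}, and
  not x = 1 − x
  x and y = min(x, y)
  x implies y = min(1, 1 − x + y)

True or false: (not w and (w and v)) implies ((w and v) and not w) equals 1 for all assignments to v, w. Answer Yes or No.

Yes

v = 0, w = 0 ↦ 1
v = 0, w = 1/3 ↦ 1
v = 0, w = 2/3 ↦ 1
v = 0, w = 1 ↦ 1
v = 1/3, w = 0 ↦ 1
v = 1/3, w = 1/3 ↦ 1
v = 1/3, w = 2/3 ↦ 1
v = 1/3, w = 1 ↦ 1
v = 2/3, w = 0 ↦ 1
v = 2/3, w = 1/3 ↦ 1
v = 2/3, w = 2/3 ↦ 1
v = 2/3, w = 1 ↦ 1
v = 1, w = 0 ↦ 1
v = 1, w = 1/3 ↦ 1
v = 1, w = 2/3 ↦ 1
v = 1, w = 1 ↦ 1
Every assignment gives a value ≥ 1.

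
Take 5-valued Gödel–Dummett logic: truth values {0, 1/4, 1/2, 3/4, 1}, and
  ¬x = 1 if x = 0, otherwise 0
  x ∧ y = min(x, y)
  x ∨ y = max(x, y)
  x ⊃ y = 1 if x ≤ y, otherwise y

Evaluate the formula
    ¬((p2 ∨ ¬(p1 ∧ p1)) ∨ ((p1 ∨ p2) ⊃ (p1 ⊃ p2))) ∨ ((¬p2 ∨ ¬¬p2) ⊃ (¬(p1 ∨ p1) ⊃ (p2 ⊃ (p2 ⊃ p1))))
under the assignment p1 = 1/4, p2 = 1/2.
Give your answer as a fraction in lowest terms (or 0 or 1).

1

p1 ∧ p1 = 1/4 ∧ 1/4 = 1/4
¬(p1 ∧ p1) = ¬1/4 = 0
p2 ∨ ¬(p1 ∧ p1) = 1/2 ∨ 0 = 1/2
p1 ∨ p2 = 1/4 ∨ 1/2 = 1/2
p1 ⊃ p2 = 1/4 ⊃ 1/2 = 1
(p1 ∨ p2) ⊃ (p1 ⊃ p2) = 1/2 ⊃ 1 = 1
(p2 ∨ ¬(p1 ∧ p1)) ∨ ((p1 ∨ p2) ⊃ (p1 ⊃ p2)) = 1/2 ∨ 1 = 1
¬((p2 ∨ ¬(p1 ∧ p1)) ∨ ((p1 ∨ p2) ⊃ (p1 ⊃ p2))) = ¬1 = 0
¬p2 = ¬1/2 = 0
¬p2 = ¬1/2 = 0
¬¬p2 = ¬0 = 1
¬p2 ∨ ¬¬p2 = 0 ∨ 1 = 1
p1 ∨ p1 = 1/4 ∨ 1/4 = 1/4
¬(p1 ∨ p1) = ¬1/4 = 0
p2 ⊃ p1 = 1/2 ⊃ 1/4 = 1/4
p2 ⊃ (p2 ⊃ p1) = 1/2 ⊃ 1/4 = 1/4
¬(p1 ∨ p1) ⊃ (p2 ⊃ (p2 ⊃ p1)) = 0 ⊃ 1/4 = 1
(¬p2 ∨ ¬¬p2) ⊃ (¬(p1 ∨ p1) ⊃ (p2 ⊃ (p2 ⊃ p1))) = 1 ⊃ 1 = 1
¬((p2 ∨ ¬(p1 ∧ p1)) ∨ ((p1 ∨ p2) ⊃ (p1 ⊃ p2))) ∨ ((¬p2 ∨ ¬¬p2) ⊃ (¬(p1 ∨ p1) ⊃ (p2 ⊃ (p2 ⊃ p1)))) = 0 ∨ 1 = 1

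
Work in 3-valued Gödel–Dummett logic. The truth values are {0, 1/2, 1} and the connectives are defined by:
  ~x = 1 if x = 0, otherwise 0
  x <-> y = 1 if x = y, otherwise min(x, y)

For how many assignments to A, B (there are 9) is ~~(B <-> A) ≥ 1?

A = 0, B = 0 ↦ 1  ≥
A = 0, B = 1/2 ↦ 0  <
A = 0, B = 1 ↦ 0  <
A = 1/2, B = 0 ↦ 0  <
A = 1/2, B = 1/2 ↦ 1  ≥
A = 1/2, B = 1 ↦ 1  ≥
A = 1, B = 0 ↦ 0  <
A = 1, B = 1/2 ↦ 1  ≥
A = 1, B = 1 ↦ 1  ≥
So 5 of the 9 assignments meet the threshold.

5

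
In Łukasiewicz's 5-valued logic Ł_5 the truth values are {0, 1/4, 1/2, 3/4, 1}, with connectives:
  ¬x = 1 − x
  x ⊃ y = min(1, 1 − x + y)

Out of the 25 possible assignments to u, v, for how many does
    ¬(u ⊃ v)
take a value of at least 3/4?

value 1: 1 assignment (counts)
value 3/4: 2 assignments (counts)
value 1/2: 3 assignments
value 1/4: 4 assignments
value 0: 15 assignments
So 3 of the 25 assignments meet the threshold.

3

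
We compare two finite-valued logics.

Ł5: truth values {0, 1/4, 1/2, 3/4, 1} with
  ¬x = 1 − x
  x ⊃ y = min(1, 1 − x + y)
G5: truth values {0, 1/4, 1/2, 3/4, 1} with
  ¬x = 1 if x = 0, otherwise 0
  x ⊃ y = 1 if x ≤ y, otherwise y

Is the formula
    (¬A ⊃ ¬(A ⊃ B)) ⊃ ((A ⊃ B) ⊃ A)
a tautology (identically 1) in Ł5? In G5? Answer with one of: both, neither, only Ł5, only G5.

In Ł5: every assignment gives 1 — tautology.
In G5: at A = 1/4, B = 1/4 the value is 1/4 — not a tautology.

only Ł5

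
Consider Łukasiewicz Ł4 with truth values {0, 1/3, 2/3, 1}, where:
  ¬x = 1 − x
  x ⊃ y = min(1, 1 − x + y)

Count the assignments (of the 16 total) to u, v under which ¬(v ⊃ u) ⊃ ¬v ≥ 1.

12

u = 0, v = 0 ↦ 1  ≥
u = 0, v = 1/3 ↦ 1  ≥
u = 0, v = 2/3 ↦ 2/3  <
u = 0, v = 1 ↦ 0  <
u = 1/3, v = 0 ↦ 1  ≥
u = 1/3, v = 1/3 ↦ 1  ≥
u = 1/3, v = 2/3 ↦ 1  ≥
u = 1/3, v = 1 ↦ 1/3  <
u = 2/3, v = 0 ↦ 1  ≥
u = 2/3, v = 1/3 ↦ 1  ≥
u = 2/3, v = 2/3 ↦ 1  ≥
u = 2/3, v = 1 ↦ 2/3  <
u = 1, v = 0 ↦ 1  ≥
u = 1, v = 1/3 ↦ 1  ≥
u = 1, v = 2/3 ↦ 1  ≥
u = 1, v = 1 ↦ 1  ≥
So 12 of the 16 assignments meet the threshold.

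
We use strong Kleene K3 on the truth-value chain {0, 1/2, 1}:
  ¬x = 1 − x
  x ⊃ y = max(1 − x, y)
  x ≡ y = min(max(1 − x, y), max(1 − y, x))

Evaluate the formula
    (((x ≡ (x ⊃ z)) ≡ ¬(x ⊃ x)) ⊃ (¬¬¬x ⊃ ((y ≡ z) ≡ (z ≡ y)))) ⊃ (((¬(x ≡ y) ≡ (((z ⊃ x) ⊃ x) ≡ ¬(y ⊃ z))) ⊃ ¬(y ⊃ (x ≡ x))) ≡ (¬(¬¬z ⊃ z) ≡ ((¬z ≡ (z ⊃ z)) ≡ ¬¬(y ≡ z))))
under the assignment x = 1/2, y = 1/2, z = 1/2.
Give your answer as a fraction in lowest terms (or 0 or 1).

1/2

x ⊃ z = 1/2 ⊃ 1/2 = 1/2
x ≡ (x ⊃ z) = 1/2 ≡ 1/2 = 1/2
x ⊃ x = 1/2 ⊃ 1/2 = 1/2
¬(x ⊃ x) = ¬1/2 = 1/2
(x ≡ (x ⊃ z)) ≡ ¬(x ⊃ x) = 1/2 ≡ 1/2 = 1/2
¬x = ¬1/2 = 1/2
¬¬x = ¬1/2 = 1/2
¬¬¬x = ¬1/2 = 1/2
y ≡ z = 1/2 ≡ 1/2 = 1/2
z ≡ y = 1/2 ≡ 1/2 = 1/2
(y ≡ z) ≡ (z ≡ y) = 1/2 ≡ 1/2 = 1/2
¬¬¬x ⊃ ((y ≡ z) ≡ (z ≡ y)) = 1/2 ⊃ 1/2 = 1/2
((x ≡ (x ⊃ z)) ≡ ¬(x ⊃ x)) ⊃ (¬¬¬x ⊃ ((y ≡ z) ≡ (z ≡ y))) = 1/2 ⊃ 1/2 = 1/2
x ≡ y = 1/2 ≡ 1/2 = 1/2
¬(x ≡ y) = ¬1/2 = 1/2
z ⊃ x = 1/2 ⊃ 1/2 = 1/2
(z ⊃ x) ⊃ x = 1/2 ⊃ 1/2 = 1/2
y ⊃ z = 1/2 ⊃ 1/2 = 1/2
¬(y ⊃ z) = ¬1/2 = 1/2
((z ⊃ x) ⊃ x) ≡ ¬(y ⊃ z) = 1/2 ≡ 1/2 = 1/2
¬(x ≡ y) ≡ (((z ⊃ x) ⊃ x) ≡ ¬(y ⊃ z)) = 1/2 ≡ 1/2 = 1/2
x ≡ x = 1/2 ≡ 1/2 = 1/2
y ⊃ (x ≡ x) = 1/2 ⊃ 1/2 = 1/2
¬(y ⊃ (x ≡ x)) = ¬1/2 = 1/2
(¬(x ≡ y) ≡ (((z ⊃ x) ⊃ x) ≡ ¬(y ⊃ z))) ⊃ ¬(y ⊃ (x ≡ x)) = 1/2 ⊃ 1/2 = 1/2
¬z = ¬1/2 = 1/2
¬¬z = ¬1/2 = 1/2
¬¬z ⊃ z = 1/2 ⊃ 1/2 = 1/2
¬(¬¬z ⊃ z) = ¬1/2 = 1/2
¬z = ¬1/2 = 1/2
z ⊃ z = 1/2 ⊃ 1/2 = 1/2
¬z ≡ (z ⊃ z) = 1/2 ≡ 1/2 = 1/2
y ≡ z = 1/2 ≡ 1/2 = 1/2
¬(y ≡ z) = ¬1/2 = 1/2
¬¬(y ≡ z) = ¬1/2 = 1/2
(¬z ≡ (z ⊃ z)) ≡ ¬¬(y ≡ z) = 1/2 ≡ 1/2 = 1/2
¬(¬¬z ⊃ z) ≡ ((¬z ≡ (z ⊃ z)) ≡ ¬¬(y ≡ z)) = 1/2 ≡ 1/2 = 1/2
((¬(x ≡ y) ≡ (((z ⊃ x) ⊃ x) ≡ ¬(y ⊃ z))) ⊃ ¬(y ⊃ (x ≡ x))) ≡ (¬(¬¬z ⊃ z) ≡ ((¬z ≡ (z ⊃ z)) ≡ ¬¬(y ≡ z))) = 1/2 ≡ 1/2 = 1/2
(((x ≡ (x ⊃ z)) ≡ ¬(x ⊃ x)) ⊃ (¬¬¬x ⊃ ((y ≡ z) ≡ (z ≡ y)))) ⊃ (((¬(x ≡ y) ≡ (((z ⊃ x) ⊃ x) ≡ ¬(y ⊃ z))) ⊃ ¬(y ⊃ (x ≡ x))) ≡ (¬(¬¬z ⊃ z) ≡ ((¬z ≡ (z ⊃ z)) ≡ ¬¬(y ≡ z)))) = 1/2 ⊃ 1/2 = 1/2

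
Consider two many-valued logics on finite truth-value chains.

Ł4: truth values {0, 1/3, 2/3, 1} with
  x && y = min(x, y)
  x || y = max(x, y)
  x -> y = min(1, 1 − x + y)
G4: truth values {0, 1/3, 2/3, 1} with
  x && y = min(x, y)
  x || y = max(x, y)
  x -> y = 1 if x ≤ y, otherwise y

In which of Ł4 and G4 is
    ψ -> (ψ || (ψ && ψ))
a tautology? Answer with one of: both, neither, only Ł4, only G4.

both

In Ł4: every assignment gives 1 — tautology.
In G4: every assignment gives 1 — tautology.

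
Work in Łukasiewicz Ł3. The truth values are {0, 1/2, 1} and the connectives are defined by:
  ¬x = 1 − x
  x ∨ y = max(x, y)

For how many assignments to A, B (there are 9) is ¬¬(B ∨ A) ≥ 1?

A = 0, B = 0 ↦ 0  <
A = 0, B = 1/2 ↦ 1/2  <
A = 0, B = 1 ↦ 1  ≥
A = 1/2, B = 0 ↦ 1/2  <
A = 1/2, B = 1/2 ↦ 1/2  <
A = 1/2, B = 1 ↦ 1  ≥
A = 1, B = 0 ↦ 1  ≥
A = 1, B = 1/2 ↦ 1  ≥
A = 1, B = 1 ↦ 1  ≥
So 5 of the 9 assignments meet the threshold.

5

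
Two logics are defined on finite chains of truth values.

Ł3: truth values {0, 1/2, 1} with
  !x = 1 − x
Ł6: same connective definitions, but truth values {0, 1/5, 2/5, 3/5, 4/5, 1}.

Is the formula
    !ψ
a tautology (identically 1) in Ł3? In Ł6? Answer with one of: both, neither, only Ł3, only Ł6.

In Ł3: at ψ = 1/2 the value is 1/2 — not a tautology.
In Ł6: at ψ = 1/5 the value is 4/5 — not a tautology.

neither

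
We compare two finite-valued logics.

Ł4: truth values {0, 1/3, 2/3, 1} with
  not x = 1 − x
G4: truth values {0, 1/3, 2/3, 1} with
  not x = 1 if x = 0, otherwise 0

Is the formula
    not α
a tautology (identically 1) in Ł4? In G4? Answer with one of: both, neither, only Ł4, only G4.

In Ł4: at α = 1/3 the value is 2/3 — not a tautology.
In G4: at α = 1/3 the value is 0 — not a tautology.

neither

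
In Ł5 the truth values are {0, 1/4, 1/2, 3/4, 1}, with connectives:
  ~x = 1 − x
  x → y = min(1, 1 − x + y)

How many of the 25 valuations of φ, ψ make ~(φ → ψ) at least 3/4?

value 1: 1 assignment (counts)
value 3/4: 2 assignments (counts)
value 1/2: 3 assignments
value 1/4: 4 assignments
value 0: 15 assignments
So 3 of the 25 assignments meet the threshold.

3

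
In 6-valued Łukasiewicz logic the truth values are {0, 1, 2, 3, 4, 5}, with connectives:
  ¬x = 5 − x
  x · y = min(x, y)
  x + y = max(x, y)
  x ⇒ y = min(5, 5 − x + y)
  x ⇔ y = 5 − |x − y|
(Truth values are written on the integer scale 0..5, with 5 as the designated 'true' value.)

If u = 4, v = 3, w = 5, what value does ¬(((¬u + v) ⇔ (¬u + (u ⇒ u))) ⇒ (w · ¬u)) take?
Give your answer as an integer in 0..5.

¬u = ¬4 = 1
¬u + v = 1 + 3 = 3
¬u = ¬4 = 1
u ⇒ u = 4 ⇒ 4 = 5
¬u + (u ⇒ u) = 1 + 5 = 5
(¬u + v) ⇔ (¬u + (u ⇒ u)) = 3 ⇔ 5 = 3
¬u = ¬4 = 1
w · ¬u = 5 · 1 = 1
((¬u + v) ⇔ (¬u + (u ⇒ u))) ⇒ (w · ¬u) = 3 ⇒ 1 = 3
¬(((¬u + v) ⇔ (¬u + (u ⇒ u))) ⇒ (w · ¬u)) = ¬3 = 2

2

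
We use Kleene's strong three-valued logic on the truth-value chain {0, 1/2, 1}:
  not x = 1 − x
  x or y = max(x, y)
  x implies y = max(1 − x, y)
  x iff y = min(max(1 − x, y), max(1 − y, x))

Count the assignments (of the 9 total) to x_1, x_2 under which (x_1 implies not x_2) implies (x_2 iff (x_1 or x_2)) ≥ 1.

4

x_1 = 0, x_2 = 0 ↦ 1  ≥
x_1 = 0, x_2 = 1/2 ↦ 1/2  <
x_1 = 0, x_2 = 1 ↦ 1  ≥
x_1 = 1/2, x_2 = 0 ↦ 1/2  <
x_1 = 1/2, x_2 = 1/2 ↦ 1/2  <
x_1 = 1/2, x_2 = 1 ↦ 1  ≥
x_1 = 1, x_2 = 0 ↦ 0  <
x_1 = 1, x_2 = 1/2 ↦ 1/2  <
x_1 = 1, x_2 = 1 ↦ 1  ≥
So 4 of the 9 assignments meet the threshold.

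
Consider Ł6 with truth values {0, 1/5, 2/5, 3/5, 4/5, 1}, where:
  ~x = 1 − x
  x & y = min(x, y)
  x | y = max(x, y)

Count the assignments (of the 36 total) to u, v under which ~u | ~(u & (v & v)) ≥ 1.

value 1: 11 assignments (counts)
value 4/5: 9 assignments
value 3/5: 7 assignments
value 2/5: 5 assignments
value 1/5: 3 assignments
value 0: 1 assignment
So 11 of the 36 assignments meet the threshold.

11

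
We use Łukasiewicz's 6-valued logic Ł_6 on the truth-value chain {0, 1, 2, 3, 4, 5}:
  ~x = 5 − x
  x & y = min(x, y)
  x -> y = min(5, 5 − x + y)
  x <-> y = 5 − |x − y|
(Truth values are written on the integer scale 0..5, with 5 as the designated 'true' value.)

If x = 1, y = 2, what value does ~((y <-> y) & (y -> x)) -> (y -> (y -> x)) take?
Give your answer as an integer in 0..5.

5

y <-> y = 2 <-> 2 = 5
y -> x = 2 -> 1 = 4
(y <-> y) & (y -> x) = 5 & 4 = 4
~((y <-> y) & (y -> x)) = ~4 = 1
y -> x = 2 -> 1 = 4
y -> (y -> x) = 2 -> 4 = 5
~((y <-> y) & (y -> x)) -> (y -> (y -> x)) = 1 -> 5 = 5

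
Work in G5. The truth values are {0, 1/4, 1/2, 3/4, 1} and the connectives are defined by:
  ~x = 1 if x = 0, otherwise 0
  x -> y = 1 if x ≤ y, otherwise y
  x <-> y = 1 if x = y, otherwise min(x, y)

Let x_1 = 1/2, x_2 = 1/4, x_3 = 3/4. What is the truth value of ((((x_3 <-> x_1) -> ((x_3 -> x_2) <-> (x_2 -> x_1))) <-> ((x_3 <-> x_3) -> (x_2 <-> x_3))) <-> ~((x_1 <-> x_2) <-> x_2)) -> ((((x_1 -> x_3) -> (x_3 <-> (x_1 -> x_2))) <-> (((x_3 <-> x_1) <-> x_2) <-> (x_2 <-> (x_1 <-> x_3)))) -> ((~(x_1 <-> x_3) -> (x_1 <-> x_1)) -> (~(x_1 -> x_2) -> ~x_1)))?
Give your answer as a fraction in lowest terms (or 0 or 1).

1

x_3 <-> x_1 = 3/4 <-> 1/2 = 1/2
x_3 -> x_2 = 3/4 -> 1/4 = 1/4
x_2 -> x_1 = 1/4 -> 1/2 = 1
(x_3 -> x_2) <-> (x_2 -> x_1) = 1/4 <-> 1 = 1/4
(x_3 <-> x_1) -> ((x_3 -> x_2) <-> (x_2 -> x_1)) = 1/2 -> 1/4 = 1/4
x_3 <-> x_3 = 3/4 <-> 3/4 = 1
x_2 <-> x_3 = 1/4 <-> 3/4 = 1/4
(x_3 <-> x_3) -> (x_2 <-> x_3) = 1 -> 1/4 = 1/4
((x_3 <-> x_1) -> ((x_3 -> x_2) <-> (x_2 -> x_1))) <-> ((x_3 <-> x_3) -> (x_2 <-> x_3)) = 1/4 <-> 1/4 = 1
x_1 <-> x_2 = 1/2 <-> 1/4 = 1/4
(x_1 <-> x_2) <-> x_2 = 1/4 <-> 1/4 = 1
~((x_1 <-> x_2) <-> x_2) = ~1 = 0
(((x_3 <-> x_1) -> ((x_3 -> x_2) <-> (x_2 -> x_1))) <-> ((x_3 <-> x_3) -> (x_2 <-> x_3))) <-> ~((x_1 <-> x_2) <-> x_2) = 1 <-> 0 = 0
x_1 -> x_3 = 1/2 -> 3/4 = 1
x_1 -> x_2 = 1/2 -> 1/4 = 1/4
x_3 <-> (x_1 -> x_2) = 3/4 <-> 1/4 = 1/4
(x_1 -> x_3) -> (x_3 <-> (x_1 -> x_2)) = 1 -> 1/4 = 1/4
x_3 <-> x_1 = 3/4 <-> 1/2 = 1/2
(x_3 <-> x_1) <-> x_2 = 1/2 <-> 1/4 = 1/4
x_1 <-> x_3 = 1/2 <-> 3/4 = 1/2
x_2 <-> (x_1 <-> x_3) = 1/4 <-> 1/2 = 1/4
((x_3 <-> x_1) <-> x_2) <-> (x_2 <-> (x_1 <-> x_3)) = 1/4 <-> 1/4 = 1
((x_1 -> x_3) -> (x_3 <-> (x_1 -> x_2))) <-> (((x_3 <-> x_1) <-> x_2) <-> (x_2 <-> (x_1 <-> x_3))) = 1/4 <-> 1 = 1/4
x_1 <-> x_3 = 1/2 <-> 3/4 = 1/2
~(x_1 <-> x_3) = ~1/2 = 0
x_1 <-> x_1 = 1/2 <-> 1/2 = 1
~(x_1 <-> x_3) -> (x_1 <-> x_1) = 0 -> 1 = 1
x_1 -> x_2 = 1/2 -> 1/4 = 1/4
~(x_1 -> x_2) = ~1/4 = 0
~x_1 = ~1/2 = 0
~(x_1 -> x_2) -> ~x_1 = 0 -> 0 = 1
(~(x_1 <-> x_3) -> (x_1 <-> x_1)) -> (~(x_1 -> x_2) -> ~x_1) = 1 -> 1 = 1
(((x_1 -> x_3) -> (x_3 <-> (x_1 -> x_2))) <-> (((x_3 <-> x_1) <-> x_2) <-> (x_2 <-> (x_1 <-> x_3)))) -> ((~(x_1 <-> x_3) -> (x_1 <-> x_1)) -> (~(x_1 -> x_2) -> ~x_1)) = 1/4 -> 1 = 1
((((x_3 <-> x_1) -> ((x_3 -> x_2) <-> (x_2 -> x_1))) <-> ((x_3 <-> x_3) -> (x_2 <-> x_3))) <-> ~((x_1 <-> x_2) <-> x_2)) -> ((((x_1 -> x_3) -> (x_3 <-> (x_1 -> x_2))) <-> (((x_3 <-> x_1) <-> x_2) <-> (x_2 <-> (x_1 <-> x_3)))) -> ((~(x_1 <-> x_3) -> (x_1 <-> x_1)) -> (~(x_1 -> x_2) -> ~x_1))) = 0 -> 1 = 1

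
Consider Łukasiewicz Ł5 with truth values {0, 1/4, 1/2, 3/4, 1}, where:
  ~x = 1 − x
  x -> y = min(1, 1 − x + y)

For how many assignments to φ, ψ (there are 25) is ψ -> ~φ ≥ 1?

15

value 1: 15 assignments (counts)
value 3/4: 4 assignments
value 1/2: 3 assignments
value 1/4: 2 assignments
value 0: 1 assignment
So 15 of the 25 assignments meet the threshold.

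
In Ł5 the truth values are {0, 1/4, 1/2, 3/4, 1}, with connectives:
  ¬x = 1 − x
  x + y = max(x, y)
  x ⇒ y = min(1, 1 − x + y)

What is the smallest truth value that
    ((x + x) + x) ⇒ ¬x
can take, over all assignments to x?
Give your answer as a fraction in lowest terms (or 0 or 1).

0

Take x = 1:
x + x = 1 + 1 = 1
(x + x) + x = 1 + 1 = 1
¬x = ¬1 = 0
((x + x) + x) ⇒ ¬x = 1 ⇒ 0 = 0
No assignment yields a value below 0, so this is the minimum.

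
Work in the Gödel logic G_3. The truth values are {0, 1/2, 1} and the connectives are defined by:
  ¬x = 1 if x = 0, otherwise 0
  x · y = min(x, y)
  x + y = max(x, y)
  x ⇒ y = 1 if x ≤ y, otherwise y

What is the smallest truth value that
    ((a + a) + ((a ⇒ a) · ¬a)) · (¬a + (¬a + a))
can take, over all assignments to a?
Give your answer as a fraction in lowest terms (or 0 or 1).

Take a = 1/2:
a + a = 1/2 + 1/2 = 1/2
a ⇒ a = 1/2 ⇒ 1/2 = 1
¬a = ¬1/2 = 0
(a ⇒ a) · ¬a = 1 · 0 = 0
(a + a) + ((a ⇒ a) · ¬a) = 1/2 + 0 = 1/2
¬a = ¬1/2 = 0
¬a = ¬1/2 = 0
¬a + a = 0 + 1/2 = 1/2
¬a + (¬a + a) = 0 + 1/2 = 1/2
((a + a) + ((a ⇒ a) · ¬a)) · (¬a + (¬a + a)) = 1/2 · 1/2 = 1/2
No assignment yields a value below 1/2, so this is the minimum.

1/2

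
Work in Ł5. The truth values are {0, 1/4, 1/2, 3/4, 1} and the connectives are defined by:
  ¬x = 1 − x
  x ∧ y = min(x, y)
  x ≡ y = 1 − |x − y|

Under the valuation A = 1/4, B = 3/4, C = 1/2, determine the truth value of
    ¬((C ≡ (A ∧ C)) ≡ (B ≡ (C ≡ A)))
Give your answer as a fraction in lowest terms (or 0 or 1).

1/4

A ∧ C = 1/4 ∧ 1/2 = 1/4
C ≡ (A ∧ C) = 1/2 ≡ 1/4 = 3/4
C ≡ A = 1/2 ≡ 1/4 = 3/4
B ≡ (C ≡ A) = 3/4 ≡ 3/4 = 1
(C ≡ (A ∧ C)) ≡ (B ≡ (C ≡ A)) = 3/4 ≡ 1 = 3/4
¬((C ≡ (A ∧ C)) ≡ (B ≡ (C ≡ A))) = ¬3/4 = 1/4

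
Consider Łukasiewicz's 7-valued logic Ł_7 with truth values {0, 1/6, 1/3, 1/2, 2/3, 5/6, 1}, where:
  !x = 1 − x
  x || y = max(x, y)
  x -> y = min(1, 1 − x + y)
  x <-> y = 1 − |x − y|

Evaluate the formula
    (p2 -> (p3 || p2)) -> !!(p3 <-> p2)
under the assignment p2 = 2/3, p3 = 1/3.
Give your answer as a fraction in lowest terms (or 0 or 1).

p3 || p2 = 1/3 || 2/3 = 2/3
p2 -> (p3 || p2) = 2/3 -> 2/3 = 1
p3 <-> p2 = 1/3 <-> 2/3 = 2/3
!(p3 <-> p2) = !2/3 = 1/3
!!(p3 <-> p2) = !1/3 = 2/3
(p2 -> (p3 || p2)) -> !!(p3 <-> p2) = 1 -> 2/3 = 2/3

2/3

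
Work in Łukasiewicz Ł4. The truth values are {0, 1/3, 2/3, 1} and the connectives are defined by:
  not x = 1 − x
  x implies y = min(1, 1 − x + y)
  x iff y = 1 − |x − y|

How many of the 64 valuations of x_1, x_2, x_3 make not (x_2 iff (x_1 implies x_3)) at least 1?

value 1: 11 assignments (counts)
value 2/3: 16 assignments
value 1/3: 21 assignments
value 0: 16 assignments
So 11 of the 64 assignments meet the threshold.

11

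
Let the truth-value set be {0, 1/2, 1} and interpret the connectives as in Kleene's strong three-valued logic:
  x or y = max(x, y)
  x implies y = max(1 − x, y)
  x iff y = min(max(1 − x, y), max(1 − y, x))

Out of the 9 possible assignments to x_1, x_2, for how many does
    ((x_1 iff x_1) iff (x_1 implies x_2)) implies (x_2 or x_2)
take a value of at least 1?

x_1 = 0, x_2 = 0 ↦ 0  <
x_1 = 0, x_2 = 1/2 ↦ 1/2  <
x_1 = 0, x_2 = 1 ↦ 1  ≥
x_1 = 1/2, x_2 = 0 ↦ 1/2  <
x_1 = 1/2, x_2 = 1/2 ↦ 1/2  <
x_1 = 1/2, x_2 = 1 ↦ 1  ≥
x_1 = 1, x_2 = 0 ↦ 1  ≥
x_1 = 1, x_2 = 1/2 ↦ 1/2  <
x_1 = 1, x_2 = 1 ↦ 1  ≥
So 4 of the 9 assignments meet the threshold.

4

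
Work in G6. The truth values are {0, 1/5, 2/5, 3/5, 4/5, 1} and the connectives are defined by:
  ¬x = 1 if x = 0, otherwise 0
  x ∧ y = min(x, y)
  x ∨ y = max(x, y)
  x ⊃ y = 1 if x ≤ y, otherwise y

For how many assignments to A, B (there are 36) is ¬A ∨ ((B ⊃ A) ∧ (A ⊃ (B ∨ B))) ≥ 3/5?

value 1: 11 assignments (counts)
value 4/5: 2 assignments (counts)
value 3/5: 4 assignments (counts)
value 2/5: 6 assignments
value 1/5: 8 assignments
value 0: 5 assignments
So 17 of the 36 assignments meet the threshold.

17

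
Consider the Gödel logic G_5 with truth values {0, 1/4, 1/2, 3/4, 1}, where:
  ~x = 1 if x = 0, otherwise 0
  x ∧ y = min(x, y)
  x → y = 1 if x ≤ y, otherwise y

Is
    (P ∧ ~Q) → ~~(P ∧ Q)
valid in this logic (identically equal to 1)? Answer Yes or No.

No

Counterexample: take P = 1/4, Q = 0.
~Q = ~0 = 1
P ∧ ~Q = 1/4 ∧ 1 = 1/4
P ∧ Q = 1/4 ∧ 0 = 0
~(P ∧ Q) = ~0 = 1
~~(P ∧ Q) = ~1 = 0
(P ∧ ~Q) → ~~(P ∧ Q) = 1/4 → 0 = 0
This gives 0 ≠ 1.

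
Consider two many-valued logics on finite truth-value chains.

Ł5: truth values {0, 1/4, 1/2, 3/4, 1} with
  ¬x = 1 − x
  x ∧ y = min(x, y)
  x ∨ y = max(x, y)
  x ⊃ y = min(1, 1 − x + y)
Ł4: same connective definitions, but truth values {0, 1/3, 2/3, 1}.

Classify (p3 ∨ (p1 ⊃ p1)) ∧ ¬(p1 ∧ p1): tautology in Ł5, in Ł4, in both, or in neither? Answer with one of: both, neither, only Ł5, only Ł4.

In Ł5: at p1 = 1/4, p3 = 0 the value is 3/4 — not a tautology.
In Ł4: at p1 = 1/3, p3 = 0 the value is 2/3 — not a tautology.

neither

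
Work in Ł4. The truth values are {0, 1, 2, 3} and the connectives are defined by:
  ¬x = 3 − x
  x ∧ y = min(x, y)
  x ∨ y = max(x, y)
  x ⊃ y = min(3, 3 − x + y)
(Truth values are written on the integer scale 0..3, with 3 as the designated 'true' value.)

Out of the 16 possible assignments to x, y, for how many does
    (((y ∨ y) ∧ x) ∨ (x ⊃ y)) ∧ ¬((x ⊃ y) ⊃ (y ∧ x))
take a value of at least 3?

4

x = 0, y = 0 ↦ 3  ≥
x = 0, y = 1 ↦ 3  ≥
x = 0, y = 2 ↦ 3  ≥
x = 0, y = 3 ↦ 3  ≥
x = 1, y = 0 ↦ 2  <
x = 1, y = 1 ↦ 2  <
x = 1, y = 2 ↦ 2  <
x = 1, y = 3 ↦ 2  <
x = 2, y = 0 ↦ 1  <
x = 2, y = 1 ↦ 1  <
x = 2, y = 2 ↦ 1  <
x = 2, y = 3 ↦ 1  <
x = 3, y = 0 ↦ 0  <
x = 3, y = 1 ↦ 0  <
x = 3, y = 2 ↦ 0  <
x = 3, y = 3 ↦ 0  <
So 4 of the 16 assignments meet the threshold.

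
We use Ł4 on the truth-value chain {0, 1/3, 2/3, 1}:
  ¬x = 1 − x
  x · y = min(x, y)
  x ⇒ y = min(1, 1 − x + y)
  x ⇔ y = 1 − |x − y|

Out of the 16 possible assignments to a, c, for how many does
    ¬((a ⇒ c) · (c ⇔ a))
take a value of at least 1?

a = 0, c = 0 ↦ 0  <
a = 0, c = 1/3 ↦ 1/3  <
a = 0, c = 2/3 ↦ 2/3  <
a = 0, c = 1 ↦ 1  ≥
a = 1/3, c = 0 ↦ 1/3  <
a = 1/3, c = 1/3 ↦ 0  <
a = 1/3, c = 2/3 ↦ 1/3  <
a = 1/3, c = 1 ↦ 2/3  <
a = 2/3, c = 0 ↦ 2/3  <
a = 2/3, c = 1/3 ↦ 1/3  <
a = 2/3, c = 2/3 ↦ 0  <
a = 2/3, c = 1 ↦ 1/3  <
a = 1, c = 0 ↦ 1  ≥
a = 1, c = 1/3 ↦ 2/3  <
a = 1, c = 2/3 ↦ 1/3  <
a = 1, c = 1 ↦ 0  <
So 2 of the 16 assignments meet the threshold.

2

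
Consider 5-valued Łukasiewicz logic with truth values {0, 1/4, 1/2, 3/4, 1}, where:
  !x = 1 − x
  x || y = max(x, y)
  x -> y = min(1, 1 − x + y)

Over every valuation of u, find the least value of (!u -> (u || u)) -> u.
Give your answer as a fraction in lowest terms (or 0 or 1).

1/2

Take u = 1/2:
!u = !1/2 = 1/2
u || u = 1/2 || 1/2 = 1/2
!u -> (u || u) = 1/2 -> 1/2 = 1
(!u -> (u || u)) -> u = 1 -> 1/2 = 1/2
No assignment yields a value below 1/2, so this is the minimum.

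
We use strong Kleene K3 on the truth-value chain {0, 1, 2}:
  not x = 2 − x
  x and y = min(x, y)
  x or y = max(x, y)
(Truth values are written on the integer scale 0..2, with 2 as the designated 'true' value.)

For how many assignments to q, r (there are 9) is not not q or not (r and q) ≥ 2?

7

q = 0, r = 0 ↦ 2  ≥
q = 0, r = 1 ↦ 2  ≥
q = 0, r = 2 ↦ 2  ≥
q = 1, r = 0 ↦ 2  ≥
q = 1, r = 1 ↦ 1  <
q = 1, r = 2 ↦ 1  <
q = 2, r = 0 ↦ 2  ≥
q = 2, r = 1 ↦ 2  ≥
q = 2, r = 2 ↦ 2  ≥
So 7 of the 9 assignments meet the threshold.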